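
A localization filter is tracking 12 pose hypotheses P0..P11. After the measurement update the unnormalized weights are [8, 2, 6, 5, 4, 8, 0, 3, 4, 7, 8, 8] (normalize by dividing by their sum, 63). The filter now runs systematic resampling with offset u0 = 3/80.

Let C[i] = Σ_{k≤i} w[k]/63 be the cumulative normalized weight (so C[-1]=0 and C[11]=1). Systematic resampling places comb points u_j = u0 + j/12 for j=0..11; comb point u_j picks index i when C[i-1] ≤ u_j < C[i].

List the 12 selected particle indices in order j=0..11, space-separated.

0 0 2 3 4 5 7 8 9 10 10 11

C = [8/63, 10/63, 16/63, 1/3, 25/63, 11/21, 11/21, 4/7, 40/63, 47/63, 55/63, 1]
j=0: u_0=3/80 ∈ [0, 8/63) → index 0
j=1: u_1=29/240 ∈ [0, 8/63) → index 0
j=2: u_2=49/240 ∈ [10/63, 16/63) → index 2
j=3: u_3=23/80 ∈ [16/63, 1/3) → index 3
j=4: u_4=89/240 ∈ [1/3, 25/63) → index 4
j=5: u_5=109/240 ∈ [25/63, 11/21) → index 5
j=6: u_6=43/80 ∈ [11/21, 4/7) → index 7
j=7: u_7=149/240 ∈ [4/7, 40/63) → index 8
j=8: u_8=169/240 ∈ [40/63, 47/63) → index 9
j=9: u_9=63/80 ∈ [47/63, 55/63) → index 10
j=10: u_10=209/240 ∈ [47/63, 55/63) → index 10
j=11: u_11=229/240 ∈ [55/63, 1) → index 11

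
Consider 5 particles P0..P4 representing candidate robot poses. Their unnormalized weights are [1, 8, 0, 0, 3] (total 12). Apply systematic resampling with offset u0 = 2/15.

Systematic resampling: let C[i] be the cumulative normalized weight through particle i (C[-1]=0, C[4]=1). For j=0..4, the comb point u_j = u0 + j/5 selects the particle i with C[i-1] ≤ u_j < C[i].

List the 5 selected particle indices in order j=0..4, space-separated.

1 1 1 1 4

C = [1/12, 3/4, 3/4, 3/4, 1]
j=0: u_0=2/15 ∈ [1/12, 3/4) → index 1
j=1: u_1=1/3 ∈ [1/12, 3/4) → index 1
j=2: u_2=8/15 ∈ [1/12, 3/4) → index 1
j=3: u_3=11/15 ∈ [1/12, 3/4) → index 1
j=4: u_4=14/15 ∈ [3/4, 1) → index 4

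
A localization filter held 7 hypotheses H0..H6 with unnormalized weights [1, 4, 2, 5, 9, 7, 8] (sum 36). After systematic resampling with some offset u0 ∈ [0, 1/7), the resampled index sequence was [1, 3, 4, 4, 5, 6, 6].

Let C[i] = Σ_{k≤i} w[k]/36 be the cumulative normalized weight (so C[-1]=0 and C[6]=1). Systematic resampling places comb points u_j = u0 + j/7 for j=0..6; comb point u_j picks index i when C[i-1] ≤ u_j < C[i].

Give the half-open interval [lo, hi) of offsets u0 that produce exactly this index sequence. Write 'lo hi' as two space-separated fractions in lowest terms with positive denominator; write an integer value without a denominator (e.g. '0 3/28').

4/63 5/36

C = [1/36, 5/36, 7/36, 1/3, 7/12, 7/9, 1]
j=0 picked index 1: u0 ∈ [1/36, 5/36)
j=1 picked index 3: u0 ∈ [13/252, 4/21)
j=2 picked index 4: u0 ∈ [1/21, 25/84)
j=3 picked index 4: u0 ∈ [-2/21, 13/84)
j=4 picked index 5: u0 ∈ [1/84, 13/63)
j=5 picked index 6: u0 ∈ [4/63, 2/7)
j=6 picked index 6: u0 ∈ [-5/63, 1/7)
intersection: [4/63, 5/36)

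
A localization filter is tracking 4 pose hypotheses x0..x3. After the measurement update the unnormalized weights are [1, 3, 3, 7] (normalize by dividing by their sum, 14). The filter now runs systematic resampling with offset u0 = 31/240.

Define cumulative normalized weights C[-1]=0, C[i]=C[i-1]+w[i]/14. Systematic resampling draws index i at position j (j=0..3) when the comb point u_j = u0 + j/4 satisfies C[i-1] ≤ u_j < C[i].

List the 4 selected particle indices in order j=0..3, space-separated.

1 2 3 3

C = [1/14, 2/7, 1/2, 1]
j=0: u_0=31/240 ∈ [1/14, 2/7) → index 1
j=1: u_1=91/240 ∈ [2/7, 1/2) → index 2
j=2: u_2=151/240 ∈ [1/2, 1) → index 3
j=3: u_3=211/240 ∈ [1/2, 1) → index 3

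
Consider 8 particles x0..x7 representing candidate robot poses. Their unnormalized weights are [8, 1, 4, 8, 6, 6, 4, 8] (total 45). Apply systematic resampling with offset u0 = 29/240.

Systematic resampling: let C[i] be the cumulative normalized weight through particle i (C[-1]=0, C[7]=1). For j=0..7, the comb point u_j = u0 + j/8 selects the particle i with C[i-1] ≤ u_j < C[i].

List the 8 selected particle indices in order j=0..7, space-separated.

0 2 3 4 5 6 7 7

C = [8/45, 1/5, 13/45, 7/15, 3/5, 11/15, 37/45, 1]
j=0: u_0=29/240 ∈ [0, 8/45) → index 0
j=1: u_1=59/240 ∈ [1/5, 13/45) → index 2
j=2: u_2=89/240 ∈ [13/45, 7/15) → index 3
j=3: u_3=119/240 ∈ [7/15, 3/5) → index 4
j=4: u_4=149/240 ∈ [3/5, 11/15) → index 5
j=5: u_5=179/240 ∈ [11/15, 37/45) → index 6
j=6: u_6=209/240 ∈ [37/45, 1) → index 7
j=7: u_7=239/240 ∈ [37/45, 1) → index 7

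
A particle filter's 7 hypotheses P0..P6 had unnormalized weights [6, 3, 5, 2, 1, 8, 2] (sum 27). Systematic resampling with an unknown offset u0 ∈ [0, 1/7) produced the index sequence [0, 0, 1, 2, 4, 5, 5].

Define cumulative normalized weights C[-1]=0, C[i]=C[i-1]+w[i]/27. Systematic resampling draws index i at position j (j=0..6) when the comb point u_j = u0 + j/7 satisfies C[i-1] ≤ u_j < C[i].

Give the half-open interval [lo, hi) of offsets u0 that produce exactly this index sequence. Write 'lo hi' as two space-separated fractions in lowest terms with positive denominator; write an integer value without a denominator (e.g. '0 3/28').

4/189 1/21

C = [2/9, 1/3, 14/27, 16/27, 17/27, 25/27, 1]
j=0 picked index 0: u0 ∈ [0, 2/9)
j=1 picked index 0: u0 ∈ [-1/7, 5/63)
j=2 picked index 1: u0 ∈ [-4/63, 1/21)
j=3 picked index 2: u0 ∈ [-2/21, 17/189)
j=4 picked index 4: u0 ∈ [4/189, 11/189)
j=5 picked index 5: u0 ∈ [-16/189, 40/189)
j=6 picked index 5: u0 ∈ [-43/189, 13/189)
intersection: [4/189, 1/21)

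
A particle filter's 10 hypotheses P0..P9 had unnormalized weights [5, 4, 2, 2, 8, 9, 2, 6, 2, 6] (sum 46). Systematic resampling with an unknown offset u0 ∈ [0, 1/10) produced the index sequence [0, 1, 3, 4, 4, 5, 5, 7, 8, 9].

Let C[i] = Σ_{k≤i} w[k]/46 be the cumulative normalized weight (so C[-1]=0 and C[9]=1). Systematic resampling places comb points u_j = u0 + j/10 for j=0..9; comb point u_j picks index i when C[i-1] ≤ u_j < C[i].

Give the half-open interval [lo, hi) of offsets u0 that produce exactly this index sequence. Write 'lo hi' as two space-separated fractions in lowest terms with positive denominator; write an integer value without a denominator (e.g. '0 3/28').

C = [5/46, 9/46, 11/46, 13/46, 21/46, 15/23, 16/23, 19/23, 20/23, 1]
j=0 picked index 0: u0 ∈ [0, 5/46)
j=1 picked index 1: u0 ∈ [1/115, 11/115)
j=2 picked index 3: u0 ∈ [9/230, 19/230)
j=3 picked index 4: u0 ∈ [-2/115, 18/115)
j=4 picked index 4: u0 ∈ [-27/230, 13/230)
j=5 picked index 5: u0 ∈ [-1/23, 7/46)
j=6 picked index 5: u0 ∈ [-33/230, 6/115)
j=7 picked index 7: u0 ∈ [-1/230, 29/230)
j=8 picked index 8: u0 ∈ [3/115, 8/115)
j=9 picked index 9: u0 ∈ [-7/230, 1/10)
intersection: [9/230, 6/115)

9/230 6/115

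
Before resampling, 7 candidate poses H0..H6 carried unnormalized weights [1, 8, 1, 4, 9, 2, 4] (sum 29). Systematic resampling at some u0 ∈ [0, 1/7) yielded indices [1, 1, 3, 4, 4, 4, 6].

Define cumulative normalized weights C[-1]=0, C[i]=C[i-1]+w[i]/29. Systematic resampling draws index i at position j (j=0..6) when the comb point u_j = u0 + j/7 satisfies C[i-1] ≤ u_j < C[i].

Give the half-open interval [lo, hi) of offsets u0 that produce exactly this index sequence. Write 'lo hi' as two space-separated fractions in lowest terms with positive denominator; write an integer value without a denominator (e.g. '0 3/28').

12/203 16/203

C = [1/29, 9/29, 10/29, 14/29, 23/29, 25/29, 1]
j=0 picked index 1: u0 ∈ [1/29, 9/29)
j=1 picked index 1: u0 ∈ [-22/203, 34/203)
j=2 picked index 3: u0 ∈ [12/203, 40/203)
j=3 picked index 4: u0 ∈ [11/203, 74/203)
j=4 picked index 4: u0 ∈ [-18/203, 45/203)
j=5 picked index 4: u0 ∈ [-47/203, 16/203)
j=6 picked index 6: u0 ∈ [1/203, 1/7)
intersection: [12/203, 16/203)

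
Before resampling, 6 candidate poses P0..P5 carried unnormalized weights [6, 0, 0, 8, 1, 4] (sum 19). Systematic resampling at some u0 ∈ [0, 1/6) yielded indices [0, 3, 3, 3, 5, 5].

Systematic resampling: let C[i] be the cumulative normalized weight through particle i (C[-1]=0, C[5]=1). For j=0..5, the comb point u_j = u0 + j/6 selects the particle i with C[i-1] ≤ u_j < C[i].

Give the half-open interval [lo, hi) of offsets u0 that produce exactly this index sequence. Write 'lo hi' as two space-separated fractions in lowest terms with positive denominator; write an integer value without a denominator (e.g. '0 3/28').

17/114 1/6

C = [6/19, 6/19, 6/19, 14/19, 15/19, 1]
j=0 picked index 0: u0 ∈ [0, 6/19)
j=1 picked index 3: u0 ∈ [17/114, 65/114)
j=2 picked index 3: u0 ∈ [-1/57, 23/57)
j=3 picked index 3: u0 ∈ [-7/38, 9/38)
j=4 picked index 5: u0 ∈ [7/57, 1/3)
j=5 picked index 5: u0 ∈ [-5/114, 1/6)
intersection: [17/114, 1/6)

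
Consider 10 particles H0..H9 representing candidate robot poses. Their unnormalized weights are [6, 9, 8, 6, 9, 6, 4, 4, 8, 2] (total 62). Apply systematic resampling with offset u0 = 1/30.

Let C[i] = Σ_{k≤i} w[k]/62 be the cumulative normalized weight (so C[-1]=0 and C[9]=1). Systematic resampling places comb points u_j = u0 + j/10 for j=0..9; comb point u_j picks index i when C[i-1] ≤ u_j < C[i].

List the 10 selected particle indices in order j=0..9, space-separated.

C = [3/31, 15/62, 23/62, 29/62, 19/31, 22/31, 24/31, 26/31, 30/31, 1]
j=0: u_0=1/30 ∈ [0, 3/31) → index 0
j=1: u_1=2/15 ∈ [3/31, 15/62) → index 1
j=2: u_2=7/30 ∈ [3/31, 15/62) → index 1
j=3: u_3=1/3 ∈ [15/62, 23/62) → index 2
j=4: u_4=13/30 ∈ [23/62, 29/62) → index 3
j=5: u_5=8/15 ∈ [29/62, 19/31) → index 4
j=6: u_6=19/30 ∈ [19/31, 22/31) → index 5
j=7: u_7=11/15 ∈ [22/31, 24/31) → index 6
j=8: u_8=5/6 ∈ [24/31, 26/31) → index 7
j=9: u_9=14/15 ∈ [26/31, 30/31) → index 8

0 1 1 2 3 4 5 6 7 8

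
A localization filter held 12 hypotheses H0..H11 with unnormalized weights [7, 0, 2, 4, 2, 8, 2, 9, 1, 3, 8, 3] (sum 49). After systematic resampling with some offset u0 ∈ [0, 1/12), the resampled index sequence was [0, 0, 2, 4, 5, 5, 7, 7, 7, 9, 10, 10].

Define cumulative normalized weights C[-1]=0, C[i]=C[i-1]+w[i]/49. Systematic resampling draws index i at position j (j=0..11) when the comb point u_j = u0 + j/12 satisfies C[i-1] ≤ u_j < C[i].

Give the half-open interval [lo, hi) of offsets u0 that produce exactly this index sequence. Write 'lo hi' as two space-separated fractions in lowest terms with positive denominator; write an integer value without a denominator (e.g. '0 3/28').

C = [1/7, 1/7, 9/49, 13/49, 15/49, 23/49, 25/49, 34/49, 5/7, 38/49, 46/49, 1]
j=0 picked index 0: u0 ∈ [0, 1/7)
j=1 picked index 0: u0 ∈ [-1/12, 5/84)
j=2 picked index 2: u0 ∈ [-1/42, 5/294)
j=3 picked index 4: u0 ∈ [3/196, 11/196)
j=4 picked index 5: u0 ∈ [-4/147, 20/147)
j=5 picked index 5: u0 ∈ [-65/588, 31/588)
j=6 picked index 7: u0 ∈ [1/98, 19/98)
j=7 picked index 7: u0 ∈ [-43/588, 65/588)
j=8 picked index 7: u0 ∈ [-23/147, 4/147)
j=9 picked index 9: u0 ∈ [-1/28, 5/196)
j=10 picked index 10: u0 ∈ [-17/294, 31/294)
j=11 picked index 10: u0 ∈ [-83/588, 13/588)
intersection: [3/196, 5/294)

3/196 5/294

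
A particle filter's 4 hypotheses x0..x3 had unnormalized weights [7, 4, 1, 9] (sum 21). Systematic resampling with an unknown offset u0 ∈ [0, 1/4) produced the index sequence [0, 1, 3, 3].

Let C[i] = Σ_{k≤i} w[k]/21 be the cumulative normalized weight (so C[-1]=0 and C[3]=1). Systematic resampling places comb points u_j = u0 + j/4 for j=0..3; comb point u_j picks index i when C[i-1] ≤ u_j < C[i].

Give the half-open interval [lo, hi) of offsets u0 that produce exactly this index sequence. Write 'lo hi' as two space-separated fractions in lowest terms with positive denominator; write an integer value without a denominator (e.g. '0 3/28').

1/12 1/4

C = [1/3, 11/21, 4/7, 1]
j=0 picked index 0: u0 ∈ [0, 1/3)
j=1 picked index 1: u0 ∈ [1/12, 23/84)
j=2 picked index 3: u0 ∈ [1/14, 1/2)
j=3 picked index 3: u0 ∈ [-5/28, 1/4)
intersection: [1/12, 1/4)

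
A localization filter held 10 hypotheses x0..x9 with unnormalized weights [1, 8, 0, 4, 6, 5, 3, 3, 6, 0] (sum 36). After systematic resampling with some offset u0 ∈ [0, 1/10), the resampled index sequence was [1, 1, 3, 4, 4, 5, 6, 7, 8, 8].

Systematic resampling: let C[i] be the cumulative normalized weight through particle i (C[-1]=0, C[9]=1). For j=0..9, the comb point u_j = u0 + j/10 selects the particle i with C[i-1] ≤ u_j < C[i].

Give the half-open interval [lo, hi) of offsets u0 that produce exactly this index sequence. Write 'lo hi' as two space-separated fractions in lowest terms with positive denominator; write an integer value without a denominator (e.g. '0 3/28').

1/15 1/10

C = [1/36, 1/4, 1/4, 13/36, 19/36, 2/3, 3/4, 5/6, 1, 1]
j=0 picked index 1: u0 ∈ [1/36, 1/4)
j=1 picked index 1: u0 ∈ [-13/180, 3/20)
j=2 picked index 3: u0 ∈ [1/20, 29/180)
j=3 picked index 4: u0 ∈ [11/180, 41/180)
j=4 picked index 4: u0 ∈ [-7/180, 23/180)
j=5 picked index 5: u0 ∈ [1/36, 1/6)
j=6 picked index 6: u0 ∈ [1/15, 3/20)
j=7 picked index 7: u0 ∈ [1/20, 2/15)
j=8 picked index 8: u0 ∈ [1/30, 1/5)
j=9 picked index 8: u0 ∈ [-1/15, 1/10)
intersection: [1/15, 1/10)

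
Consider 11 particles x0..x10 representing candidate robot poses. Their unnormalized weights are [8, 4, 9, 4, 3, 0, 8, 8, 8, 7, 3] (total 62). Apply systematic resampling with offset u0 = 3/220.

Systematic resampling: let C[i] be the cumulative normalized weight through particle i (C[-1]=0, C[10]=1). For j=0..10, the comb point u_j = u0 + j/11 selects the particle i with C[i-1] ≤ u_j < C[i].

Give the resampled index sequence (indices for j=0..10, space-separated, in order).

0 0 2 2 3 6 6 7 8 8 9

C = [4/31, 6/31, 21/62, 25/62, 14/31, 14/31, 18/31, 22/31, 26/31, 59/62, 1]
j=0: u_0=3/220 ∈ [0, 4/31) → index 0
j=1: u_1=23/220 ∈ [0, 4/31) → index 0
j=2: u_2=43/220 ∈ [6/31, 21/62) → index 2
j=3: u_3=63/220 ∈ [6/31, 21/62) → index 2
j=4: u_4=83/220 ∈ [21/62, 25/62) → index 3
j=5: u_5=103/220 ∈ [14/31, 18/31) → index 6
j=6: u_6=123/220 ∈ [14/31, 18/31) → index 6
j=7: u_7=13/20 ∈ [18/31, 22/31) → index 7
j=8: u_8=163/220 ∈ [22/31, 26/31) → index 8
j=9: u_9=183/220 ∈ [22/31, 26/31) → index 8
j=10: u_10=203/220 ∈ [26/31, 59/62) → index 9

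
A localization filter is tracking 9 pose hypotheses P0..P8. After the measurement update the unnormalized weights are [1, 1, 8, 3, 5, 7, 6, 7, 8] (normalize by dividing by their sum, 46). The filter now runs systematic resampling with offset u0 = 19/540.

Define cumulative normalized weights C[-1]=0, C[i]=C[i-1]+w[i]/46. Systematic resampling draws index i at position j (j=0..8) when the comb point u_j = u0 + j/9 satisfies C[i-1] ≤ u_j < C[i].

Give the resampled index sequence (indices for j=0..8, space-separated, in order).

C = [1/46, 1/23, 5/23, 13/46, 9/23, 25/46, 31/46, 19/23, 1]
j=0: u_0=19/540 ∈ [1/46, 1/23) → index 1
j=1: u_1=79/540 ∈ [1/23, 5/23) → index 2
j=2: u_2=139/540 ∈ [5/23, 13/46) → index 3
j=3: u_3=199/540 ∈ [13/46, 9/23) → index 4
j=4: u_4=259/540 ∈ [9/23, 25/46) → index 5
j=5: u_5=319/540 ∈ [25/46, 31/46) → index 6
j=6: u_6=379/540 ∈ [31/46, 19/23) → index 7
j=7: u_7=439/540 ∈ [31/46, 19/23) → index 7
j=8: u_8=499/540 ∈ [19/23, 1) → index 8

1 2 3 4 5 6 7 7 8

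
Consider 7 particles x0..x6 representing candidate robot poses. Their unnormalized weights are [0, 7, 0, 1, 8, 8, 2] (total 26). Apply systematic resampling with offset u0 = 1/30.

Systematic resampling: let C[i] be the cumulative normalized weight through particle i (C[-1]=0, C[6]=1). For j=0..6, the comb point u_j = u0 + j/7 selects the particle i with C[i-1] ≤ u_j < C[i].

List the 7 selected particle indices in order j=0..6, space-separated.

C = [0, 7/26, 7/26, 4/13, 8/13, 12/13, 1]
j=0: u_0=1/30 ∈ [0, 7/26) → index 1
j=1: u_1=37/210 ∈ [0, 7/26) → index 1
j=2: u_2=67/210 ∈ [4/13, 8/13) → index 4
j=3: u_3=97/210 ∈ [4/13, 8/13) → index 4
j=4: u_4=127/210 ∈ [4/13, 8/13) → index 4
j=5: u_5=157/210 ∈ [8/13, 12/13) → index 5
j=6: u_6=187/210 ∈ [8/13, 12/13) → index 5

1 1 4 4 4 5 5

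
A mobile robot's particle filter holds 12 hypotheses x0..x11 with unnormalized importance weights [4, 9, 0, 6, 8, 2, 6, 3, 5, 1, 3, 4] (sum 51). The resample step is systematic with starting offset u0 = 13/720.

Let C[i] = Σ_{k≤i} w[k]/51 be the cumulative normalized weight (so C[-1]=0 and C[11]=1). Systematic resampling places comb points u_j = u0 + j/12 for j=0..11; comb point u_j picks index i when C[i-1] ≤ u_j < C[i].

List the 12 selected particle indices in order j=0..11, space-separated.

C = [4/51, 13/51, 13/51, 19/51, 9/17, 29/51, 35/51, 38/51, 43/51, 44/51, 47/51, 1]
j=0: u_0=13/720 ∈ [0, 4/51) → index 0
j=1: u_1=73/720 ∈ [4/51, 13/51) → index 1
j=2: u_2=133/720 ∈ [4/51, 13/51) → index 1
j=3: u_3=193/720 ∈ [13/51, 19/51) → index 3
j=4: u_4=253/720 ∈ [13/51, 19/51) → index 3
j=5: u_5=313/720 ∈ [19/51, 9/17) → index 4
j=6: u_6=373/720 ∈ [19/51, 9/17) → index 4
j=7: u_7=433/720 ∈ [29/51, 35/51) → index 6
j=8: u_8=493/720 ∈ [29/51, 35/51) → index 6
j=9: u_9=553/720 ∈ [38/51, 43/51) → index 8
j=10: u_10=613/720 ∈ [43/51, 44/51) → index 9
j=11: u_11=673/720 ∈ [47/51, 1) → index 11

0 1 1 3 3 4 4 6 6 8 9 11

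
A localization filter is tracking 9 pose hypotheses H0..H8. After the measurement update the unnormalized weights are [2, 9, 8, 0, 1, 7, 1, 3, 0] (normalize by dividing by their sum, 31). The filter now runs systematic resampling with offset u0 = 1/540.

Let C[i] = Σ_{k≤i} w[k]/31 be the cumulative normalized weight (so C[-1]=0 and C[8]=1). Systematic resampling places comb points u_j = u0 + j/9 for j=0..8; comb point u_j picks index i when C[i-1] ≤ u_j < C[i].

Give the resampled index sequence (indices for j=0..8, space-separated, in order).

C = [2/31, 11/31, 19/31, 19/31, 20/31, 27/31, 28/31, 1, 1]
j=0: u_0=1/540 ∈ [0, 2/31) → index 0
j=1: u_1=61/540 ∈ [2/31, 11/31) → index 1
j=2: u_2=121/540 ∈ [2/31, 11/31) → index 1
j=3: u_3=181/540 ∈ [2/31, 11/31) → index 1
j=4: u_4=241/540 ∈ [11/31, 19/31) → index 2
j=5: u_5=301/540 ∈ [11/31, 19/31) → index 2
j=6: u_6=361/540 ∈ [20/31, 27/31) → index 5
j=7: u_7=421/540 ∈ [20/31, 27/31) → index 5
j=8: u_8=481/540 ∈ [27/31, 28/31) → index 6

0 1 1 1 2 2 5 5 6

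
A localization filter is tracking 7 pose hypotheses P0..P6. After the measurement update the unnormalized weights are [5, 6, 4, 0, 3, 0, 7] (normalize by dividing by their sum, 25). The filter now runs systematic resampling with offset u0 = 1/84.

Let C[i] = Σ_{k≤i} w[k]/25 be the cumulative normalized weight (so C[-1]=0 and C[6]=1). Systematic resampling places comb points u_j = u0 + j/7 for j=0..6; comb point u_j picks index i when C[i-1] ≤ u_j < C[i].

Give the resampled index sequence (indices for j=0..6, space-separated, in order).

0 0 1 2 2 6 6

C = [1/5, 11/25, 3/5, 3/5, 18/25, 18/25, 1]
j=0: u_0=1/84 ∈ [0, 1/5) → index 0
j=1: u_1=13/84 ∈ [0, 1/5) → index 0
j=2: u_2=25/84 ∈ [1/5, 11/25) → index 1
j=3: u_3=37/84 ∈ [11/25, 3/5) → index 2
j=4: u_4=7/12 ∈ [11/25, 3/5) → index 2
j=5: u_5=61/84 ∈ [18/25, 1) → index 6
j=6: u_6=73/84 ∈ [18/25, 1) → index 6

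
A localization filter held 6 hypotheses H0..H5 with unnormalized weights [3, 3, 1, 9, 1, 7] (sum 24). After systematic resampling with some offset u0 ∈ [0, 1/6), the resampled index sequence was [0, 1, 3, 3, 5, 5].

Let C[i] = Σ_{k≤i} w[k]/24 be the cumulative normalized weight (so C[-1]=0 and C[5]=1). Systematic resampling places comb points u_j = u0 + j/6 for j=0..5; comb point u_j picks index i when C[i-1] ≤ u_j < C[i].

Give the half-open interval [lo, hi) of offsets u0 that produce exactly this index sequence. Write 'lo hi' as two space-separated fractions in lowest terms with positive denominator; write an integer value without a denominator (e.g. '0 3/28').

C = [1/8, 1/4, 7/24, 2/3, 17/24, 1]
j=0 picked index 0: u0 ∈ [0, 1/8)
j=1 picked index 1: u0 ∈ [-1/24, 1/12)
j=2 picked index 3: u0 ∈ [-1/24, 1/3)
j=3 picked index 3: u0 ∈ [-5/24, 1/6)
j=4 picked index 5: u0 ∈ [1/24, 1/3)
j=5 picked index 5: u0 ∈ [-1/8, 1/6)
intersection: [1/24, 1/12)

1/24 1/12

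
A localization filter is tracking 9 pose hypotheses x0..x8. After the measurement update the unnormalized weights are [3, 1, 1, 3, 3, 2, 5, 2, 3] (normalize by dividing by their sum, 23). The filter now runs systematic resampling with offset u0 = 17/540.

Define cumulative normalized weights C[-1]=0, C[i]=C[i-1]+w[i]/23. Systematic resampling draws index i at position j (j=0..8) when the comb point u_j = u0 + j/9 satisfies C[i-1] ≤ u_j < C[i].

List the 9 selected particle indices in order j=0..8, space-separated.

0 1 3 4 4 6 6 7 8

C = [3/23, 4/23, 5/23, 8/23, 11/23, 13/23, 18/23, 20/23, 1]
j=0: u_0=17/540 ∈ [0, 3/23) → index 0
j=1: u_1=77/540 ∈ [3/23, 4/23) → index 1
j=2: u_2=137/540 ∈ [5/23, 8/23) → index 3
j=3: u_3=197/540 ∈ [8/23, 11/23) → index 4
j=4: u_4=257/540 ∈ [8/23, 11/23) → index 4
j=5: u_5=317/540 ∈ [13/23, 18/23) → index 6
j=6: u_6=377/540 ∈ [13/23, 18/23) → index 6
j=7: u_7=437/540 ∈ [18/23, 20/23) → index 7
j=8: u_8=497/540 ∈ [20/23, 1) → index 8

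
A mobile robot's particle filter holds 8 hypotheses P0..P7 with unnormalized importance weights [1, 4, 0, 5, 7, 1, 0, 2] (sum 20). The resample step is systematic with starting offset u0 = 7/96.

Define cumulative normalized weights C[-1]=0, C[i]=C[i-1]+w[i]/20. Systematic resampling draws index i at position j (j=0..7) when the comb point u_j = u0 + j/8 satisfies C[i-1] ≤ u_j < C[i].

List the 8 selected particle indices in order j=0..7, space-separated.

1 1 3 3 4 4 4 7

C = [1/20, 1/4, 1/4, 1/2, 17/20, 9/10, 9/10, 1]
j=0: u_0=7/96 ∈ [1/20, 1/4) → index 1
j=1: u_1=19/96 ∈ [1/20, 1/4) → index 1
j=2: u_2=31/96 ∈ [1/4, 1/2) → index 3
j=3: u_3=43/96 ∈ [1/4, 1/2) → index 3
j=4: u_4=55/96 ∈ [1/2, 17/20) → index 4
j=5: u_5=67/96 ∈ [1/2, 17/20) → index 4
j=6: u_6=79/96 ∈ [1/2, 17/20) → index 4
j=7: u_7=91/96 ∈ [9/10, 1) → index 7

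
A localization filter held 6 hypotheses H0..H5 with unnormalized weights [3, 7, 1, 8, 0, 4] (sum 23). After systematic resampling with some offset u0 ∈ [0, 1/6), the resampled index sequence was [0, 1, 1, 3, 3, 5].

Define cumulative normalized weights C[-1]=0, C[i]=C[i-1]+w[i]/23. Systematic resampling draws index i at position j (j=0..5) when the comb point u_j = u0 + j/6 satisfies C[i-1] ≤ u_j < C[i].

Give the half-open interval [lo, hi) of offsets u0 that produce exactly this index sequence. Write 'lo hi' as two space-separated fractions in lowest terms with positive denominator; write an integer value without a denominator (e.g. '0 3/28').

C = [3/23, 10/23, 11/23, 19/23, 19/23, 1]
j=0 picked index 0: u0 ∈ [0, 3/23)
j=1 picked index 1: u0 ∈ [-5/138, 37/138)
j=2 picked index 1: u0 ∈ [-14/69, 7/69)
j=3 picked index 3: u0 ∈ [-1/46, 15/46)
j=4 picked index 3: u0 ∈ [-13/69, 11/69)
j=5 picked index 5: u0 ∈ [-1/138, 1/6)
intersection: [0, 7/69)

0 7/69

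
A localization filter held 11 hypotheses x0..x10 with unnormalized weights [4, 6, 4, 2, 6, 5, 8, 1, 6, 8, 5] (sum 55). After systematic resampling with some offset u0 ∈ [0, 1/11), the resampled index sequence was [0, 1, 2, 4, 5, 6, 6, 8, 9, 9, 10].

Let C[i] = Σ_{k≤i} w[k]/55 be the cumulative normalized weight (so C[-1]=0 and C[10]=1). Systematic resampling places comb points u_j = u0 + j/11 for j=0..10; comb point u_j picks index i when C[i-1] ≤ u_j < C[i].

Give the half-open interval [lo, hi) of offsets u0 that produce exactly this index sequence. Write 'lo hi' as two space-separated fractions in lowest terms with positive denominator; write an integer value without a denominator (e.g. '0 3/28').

2/55 4/55

C = [4/55, 2/11, 14/55, 16/55, 2/5, 27/55, 7/11, 36/55, 42/55, 10/11, 1]
j=0 picked index 0: u0 ∈ [0, 4/55)
j=1 picked index 1: u0 ∈ [-1/55, 1/11)
j=2 picked index 2: u0 ∈ [0, 4/55)
j=3 picked index 4: u0 ∈ [1/55, 7/55)
j=4 picked index 5: u0 ∈ [2/55, 7/55)
j=5 picked index 6: u0 ∈ [2/55, 2/11)
j=6 picked index 6: u0 ∈ [-3/55, 1/11)
j=7 picked index 8: u0 ∈ [1/55, 7/55)
j=8 picked index 9: u0 ∈ [2/55, 2/11)
j=9 picked index 9: u0 ∈ [-3/55, 1/11)
j=10 picked index 10: u0 ∈ [0, 1/11)
intersection: [2/55, 4/55)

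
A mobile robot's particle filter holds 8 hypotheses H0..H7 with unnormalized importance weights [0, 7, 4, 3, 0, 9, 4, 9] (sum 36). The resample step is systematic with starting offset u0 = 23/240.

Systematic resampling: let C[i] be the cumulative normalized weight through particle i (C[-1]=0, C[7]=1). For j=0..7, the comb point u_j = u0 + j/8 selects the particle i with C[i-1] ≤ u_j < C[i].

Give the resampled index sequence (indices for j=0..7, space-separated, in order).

1 2 3 5 5 6 7 7

C = [0, 7/36, 11/36, 7/18, 7/18, 23/36, 3/4, 1]
j=0: u_0=23/240 ∈ [0, 7/36) → index 1
j=1: u_1=53/240 ∈ [7/36, 11/36) → index 2
j=2: u_2=83/240 ∈ [11/36, 7/18) → index 3
j=3: u_3=113/240 ∈ [7/18, 23/36) → index 5
j=4: u_4=143/240 ∈ [7/18, 23/36) → index 5
j=5: u_5=173/240 ∈ [23/36, 3/4) → index 6
j=6: u_6=203/240 ∈ [3/4, 1) → index 7
j=7: u_7=233/240 ∈ [3/4, 1) → index 7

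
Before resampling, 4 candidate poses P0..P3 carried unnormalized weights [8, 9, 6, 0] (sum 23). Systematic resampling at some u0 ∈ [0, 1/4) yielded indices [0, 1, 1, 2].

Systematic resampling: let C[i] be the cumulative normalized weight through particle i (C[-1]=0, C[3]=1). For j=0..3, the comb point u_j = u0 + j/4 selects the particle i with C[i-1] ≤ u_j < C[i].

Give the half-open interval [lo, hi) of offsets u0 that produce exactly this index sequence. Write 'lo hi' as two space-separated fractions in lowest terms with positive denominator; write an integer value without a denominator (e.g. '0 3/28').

9/92 11/46

C = [8/23, 17/23, 1, 1]
j=0 picked index 0: u0 ∈ [0, 8/23)
j=1 picked index 1: u0 ∈ [9/92, 45/92)
j=2 picked index 1: u0 ∈ [-7/46, 11/46)
j=3 picked index 2: u0 ∈ [-1/92, 1/4)
intersection: [9/92, 11/46)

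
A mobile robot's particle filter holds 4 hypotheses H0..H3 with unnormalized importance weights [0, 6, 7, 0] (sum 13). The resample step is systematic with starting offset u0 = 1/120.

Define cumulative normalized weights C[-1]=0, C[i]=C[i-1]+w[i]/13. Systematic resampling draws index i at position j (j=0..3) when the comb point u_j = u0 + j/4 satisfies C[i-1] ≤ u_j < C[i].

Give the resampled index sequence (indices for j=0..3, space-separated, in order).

C = [0, 6/13, 1, 1]
j=0: u_0=1/120 ∈ [0, 6/13) → index 1
j=1: u_1=31/120 ∈ [0, 6/13) → index 1
j=2: u_2=61/120 ∈ [6/13, 1) → index 2
j=3: u_3=91/120 ∈ [6/13, 1) → index 2

1 1 2 2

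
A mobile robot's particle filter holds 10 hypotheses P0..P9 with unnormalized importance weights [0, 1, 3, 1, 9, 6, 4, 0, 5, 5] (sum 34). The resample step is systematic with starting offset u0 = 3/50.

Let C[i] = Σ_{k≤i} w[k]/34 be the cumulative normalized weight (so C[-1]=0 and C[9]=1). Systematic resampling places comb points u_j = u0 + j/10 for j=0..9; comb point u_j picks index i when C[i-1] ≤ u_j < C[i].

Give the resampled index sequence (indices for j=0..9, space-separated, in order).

C = [0, 1/34, 2/17, 5/34, 7/17, 10/17, 12/17, 12/17, 29/34, 1]
j=0: u_0=3/50 ∈ [1/34, 2/17) → index 2
j=1: u_1=4/25 ∈ [5/34, 7/17) → index 4
j=2: u_2=13/50 ∈ [5/34, 7/17) → index 4
j=3: u_3=9/25 ∈ [5/34, 7/17) → index 4
j=4: u_4=23/50 ∈ [7/17, 10/17) → index 5
j=5: u_5=14/25 ∈ [7/17, 10/17) → index 5
j=6: u_6=33/50 ∈ [10/17, 12/17) → index 6
j=7: u_7=19/25 ∈ [12/17, 29/34) → index 8
j=8: u_8=43/50 ∈ [29/34, 1) → index 9
j=9: u_9=24/25 ∈ [29/34, 1) → index 9

2 4 4 4 5 5 6 8 9 9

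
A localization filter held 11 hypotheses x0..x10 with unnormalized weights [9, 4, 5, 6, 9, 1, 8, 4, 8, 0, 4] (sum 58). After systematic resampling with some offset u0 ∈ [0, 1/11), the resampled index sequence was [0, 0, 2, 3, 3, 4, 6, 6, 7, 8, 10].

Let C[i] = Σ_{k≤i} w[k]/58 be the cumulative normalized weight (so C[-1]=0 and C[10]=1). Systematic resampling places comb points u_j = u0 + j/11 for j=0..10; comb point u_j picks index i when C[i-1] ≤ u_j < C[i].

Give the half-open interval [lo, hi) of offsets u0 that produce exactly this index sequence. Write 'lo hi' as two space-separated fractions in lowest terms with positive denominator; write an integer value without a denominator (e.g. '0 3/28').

C = [9/58, 13/58, 9/29, 12/29, 33/58, 17/29, 21/29, 23/29, 27/29, 27/29, 1]
j=0 picked index 0: u0 ∈ [0, 9/58)
j=1 picked index 0: u0 ∈ [-1/11, 41/638)
j=2 picked index 2: u0 ∈ [27/638, 41/319)
j=3 picked index 3: u0 ∈ [12/319, 45/319)
j=4 picked index 3: u0 ∈ [-17/319, 16/319)
j=5 picked index 4: u0 ∈ [-13/319, 73/638)
j=6 picked index 6: u0 ∈ [13/319, 57/319)
j=7 picked index 6: u0 ∈ [-16/319, 28/319)
j=8 picked index 7: u0 ∈ [-1/319, 21/319)
j=9 picked index 8: u0 ∈ [-8/319, 36/319)
j=10 picked index 10: u0 ∈ [7/319, 1/11)
intersection: [27/638, 16/319)

27/638 16/319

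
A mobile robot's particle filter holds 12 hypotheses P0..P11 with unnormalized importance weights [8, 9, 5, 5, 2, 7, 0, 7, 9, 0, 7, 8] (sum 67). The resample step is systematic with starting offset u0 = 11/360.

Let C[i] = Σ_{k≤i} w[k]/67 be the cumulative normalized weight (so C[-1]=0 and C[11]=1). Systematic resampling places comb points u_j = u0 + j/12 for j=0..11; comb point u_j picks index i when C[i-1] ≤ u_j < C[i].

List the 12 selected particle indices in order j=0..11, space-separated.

0 0 1 2 3 5 5 7 8 10 10 11

C = [8/67, 17/67, 22/67, 27/67, 29/67, 36/67, 36/67, 43/67, 52/67, 52/67, 59/67, 1]
j=0: u_0=11/360 ∈ [0, 8/67) → index 0
j=1: u_1=41/360 ∈ [0, 8/67) → index 0
j=2: u_2=71/360 ∈ [8/67, 17/67) → index 1
j=3: u_3=101/360 ∈ [17/67, 22/67) → index 2
j=4: u_4=131/360 ∈ [22/67, 27/67) → index 3
j=5: u_5=161/360 ∈ [29/67, 36/67) → index 5
j=6: u_6=191/360 ∈ [29/67, 36/67) → index 5
j=7: u_7=221/360 ∈ [36/67, 43/67) → index 7
j=8: u_8=251/360 ∈ [43/67, 52/67) → index 8
j=9: u_9=281/360 ∈ [52/67, 59/67) → index 10
j=10: u_10=311/360 ∈ [52/67, 59/67) → index 10
j=11: u_11=341/360 ∈ [59/67, 1) → index 11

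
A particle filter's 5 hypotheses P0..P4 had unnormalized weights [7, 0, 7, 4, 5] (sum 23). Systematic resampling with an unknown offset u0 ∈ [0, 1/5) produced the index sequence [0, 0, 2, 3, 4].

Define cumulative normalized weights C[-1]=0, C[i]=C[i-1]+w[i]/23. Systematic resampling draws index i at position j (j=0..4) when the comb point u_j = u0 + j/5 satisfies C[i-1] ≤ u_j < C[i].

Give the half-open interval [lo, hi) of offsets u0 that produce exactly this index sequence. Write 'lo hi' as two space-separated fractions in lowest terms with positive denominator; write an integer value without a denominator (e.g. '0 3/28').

1/115 12/115

C = [7/23, 7/23, 14/23, 18/23, 1]
j=0 picked index 0: u0 ∈ [0, 7/23)
j=1 picked index 0: u0 ∈ [-1/5, 12/115)
j=2 picked index 2: u0 ∈ [-11/115, 24/115)
j=3 picked index 3: u0 ∈ [1/115, 21/115)
j=4 picked index 4: u0 ∈ [-2/115, 1/5)
intersection: [1/115, 12/115)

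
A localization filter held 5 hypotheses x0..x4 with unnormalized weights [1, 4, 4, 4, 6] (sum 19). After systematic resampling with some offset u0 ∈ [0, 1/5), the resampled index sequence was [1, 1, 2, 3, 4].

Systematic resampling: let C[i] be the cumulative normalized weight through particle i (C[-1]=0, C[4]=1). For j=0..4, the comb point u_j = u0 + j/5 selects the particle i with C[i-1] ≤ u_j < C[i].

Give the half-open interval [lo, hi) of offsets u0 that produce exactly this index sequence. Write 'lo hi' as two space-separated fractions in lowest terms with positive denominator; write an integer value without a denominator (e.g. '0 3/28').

C = [1/19, 5/19, 9/19, 13/19, 1]
j=0 picked index 1: u0 ∈ [1/19, 5/19)
j=1 picked index 1: u0 ∈ [-14/95, 6/95)
j=2 picked index 2: u0 ∈ [-13/95, 7/95)
j=3 picked index 3: u0 ∈ [-12/95, 8/95)
j=4 picked index 4: u0 ∈ [-11/95, 1/5)
intersection: [1/19, 6/95)

1/19 6/95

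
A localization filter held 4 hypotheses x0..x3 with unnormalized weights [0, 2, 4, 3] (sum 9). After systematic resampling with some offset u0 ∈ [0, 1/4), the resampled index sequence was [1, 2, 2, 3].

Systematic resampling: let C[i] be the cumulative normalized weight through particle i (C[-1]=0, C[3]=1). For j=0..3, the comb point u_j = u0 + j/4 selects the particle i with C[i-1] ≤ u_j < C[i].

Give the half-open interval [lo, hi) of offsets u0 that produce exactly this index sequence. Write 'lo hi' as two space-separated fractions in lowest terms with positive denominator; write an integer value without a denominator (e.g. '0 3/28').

0 1/6

C = [0, 2/9, 2/3, 1]
j=0 picked index 1: u0 ∈ [0, 2/9)
j=1 picked index 2: u0 ∈ [-1/36, 5/12)
j=2 picked index 2: u0 ∈ [-5/18, 1/6)
j=3 picked index 3: u0 ∈ [-1/12, 1/4)
intersection: [0, 1/6)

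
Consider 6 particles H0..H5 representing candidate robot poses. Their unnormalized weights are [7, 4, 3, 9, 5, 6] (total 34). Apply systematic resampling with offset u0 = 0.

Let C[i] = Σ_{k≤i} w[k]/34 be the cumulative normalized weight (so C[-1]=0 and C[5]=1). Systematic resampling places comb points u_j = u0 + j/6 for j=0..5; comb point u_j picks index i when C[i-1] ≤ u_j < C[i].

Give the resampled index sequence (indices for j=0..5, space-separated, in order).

C = [7/34, 11/34, 7/17, 23/34, 14/17, 1]
j=0: u_0=0 ∈ [0, 7/34) → index 0
j=1: u_1=1/6 ∈ [0, 7/34) → index 0
j=2: u_2=1/3 ∈ [11/34, 7/17) → index 2
j=3: u_3=1/2 ∈ [7/17, 23/34) → index 3
j=4: u_4=2/3 ∈ [7/17, 23/34) → index 3
j=5: u_5=5/6 ∈ [14/17, 1) → index 5

0 0 2 3 3 5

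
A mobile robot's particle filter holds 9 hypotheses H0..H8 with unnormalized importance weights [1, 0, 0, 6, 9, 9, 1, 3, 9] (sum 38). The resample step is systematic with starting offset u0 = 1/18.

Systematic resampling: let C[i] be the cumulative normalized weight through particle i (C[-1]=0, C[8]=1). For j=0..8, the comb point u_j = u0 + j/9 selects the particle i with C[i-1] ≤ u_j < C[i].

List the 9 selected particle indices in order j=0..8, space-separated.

C = [1/38, 1/38, 1/38, 7/38, 8/19, 25/38, 13/19, 29/38, 1]
j=0: u_0=1/18 ∈ [1/38, 7/38) → index 3
j=1: u_1=1/6 ∈ [1/38, 7/38) → index 3
j=2: u_2=5/18 ∈ [7/38, 8/19) → index 4
j=3: u_3=7/18 ∈ [7/38, 8/19) → index 4
j=4: u_4=1/2 ∈ [8/19, 25/38) → index 5
j=5: u_5=11/18 ∈ [8/19, 25/38) → index 5
j=6: u_6=13/18 ∈ [13/19, 29/38) → index 7
j=7: u_7=5/6 ∈ [29/38, 1) → index 8
j=8: u_8=17/18 ∈ [29/38, 1) → index 8

3 3 4 4 5 5 7 8 8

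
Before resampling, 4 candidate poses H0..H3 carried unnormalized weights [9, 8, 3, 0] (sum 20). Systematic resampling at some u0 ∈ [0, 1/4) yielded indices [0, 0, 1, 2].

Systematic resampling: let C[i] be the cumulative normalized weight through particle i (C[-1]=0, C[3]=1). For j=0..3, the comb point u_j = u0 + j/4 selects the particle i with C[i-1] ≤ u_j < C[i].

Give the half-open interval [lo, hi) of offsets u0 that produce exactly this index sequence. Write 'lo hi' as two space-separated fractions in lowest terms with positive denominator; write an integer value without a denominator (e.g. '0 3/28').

1/10 1/5

C = [9/20, 17/20, 1, 1]
j=0 picked index 0: u0 ∈ [0, 9/20)
j=1 picked index 0: u0 ∈ [-1/4, 1/5)
j=2 picked index 1: u0 ∈ [-1/20, 7/20)
j=3 picked index 2: u0 ∈ [1/10, 1/4)
intersection: [1/10, 1/5)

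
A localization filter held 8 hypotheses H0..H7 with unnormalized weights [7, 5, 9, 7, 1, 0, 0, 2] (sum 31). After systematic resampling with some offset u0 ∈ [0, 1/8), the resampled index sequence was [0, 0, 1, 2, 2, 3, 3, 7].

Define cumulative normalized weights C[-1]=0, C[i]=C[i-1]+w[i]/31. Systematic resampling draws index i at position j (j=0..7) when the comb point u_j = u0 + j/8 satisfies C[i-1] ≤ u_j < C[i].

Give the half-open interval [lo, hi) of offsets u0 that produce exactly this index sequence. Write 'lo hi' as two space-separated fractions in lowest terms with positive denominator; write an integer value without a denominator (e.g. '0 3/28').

C = [7/31, 12/31, 21/31, 28/31, 29/31, 29/31, 29/31, 1]
j=0 picked index 0: u0 ∈ [0, 7/31)
j=1 picked index 0: u0 ∈ [-1/8, 25/248)
j=2 picked index 1: u0 ∈ [-3/124, 17/124)
j=3 picked index 2: u0 ∈ [3/248, 75/248)
j=4 picked index 2: u0 ∈ [-7/62, 11/62)
j=5 picked index 3: u0 ∈ [13/248, 69/248)
j=6 picked index 3: u0 ∈ [-9/124, 19/124)
j=7 picked index 7: u0 ∈ [15/248, 1/8)
intersection: [15/248, 25/248)

15/248 25/248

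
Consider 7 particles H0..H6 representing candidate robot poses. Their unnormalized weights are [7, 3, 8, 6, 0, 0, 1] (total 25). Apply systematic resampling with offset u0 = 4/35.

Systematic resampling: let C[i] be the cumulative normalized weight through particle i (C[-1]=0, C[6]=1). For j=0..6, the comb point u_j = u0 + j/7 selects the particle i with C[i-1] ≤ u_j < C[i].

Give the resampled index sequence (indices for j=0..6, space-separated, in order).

C = [7/25, 2/5, 18/25, 24/25, 24/25, 24/25, 1]
j=0: u_0=4/35 ∈ [0, 7/25) → index 0
j=1: u_1=9/35 ∈ [0, 7/25) → index 0
j=2: u_2=2/5 ∈ [2/5, 18/25) → index 2
j=3: u_3=19/35 ∈ [2/5, 18/25) → index 2
j=4: u_4=24/35 ∈ [2/5, 18/25) → index 2
j=5: u_5=29/35 ∈ [18/25, 24/25) → index 3
j=6: u_6=34/35 ∈ [24/25, 1) → index 6

0 0 2 2 2 3 6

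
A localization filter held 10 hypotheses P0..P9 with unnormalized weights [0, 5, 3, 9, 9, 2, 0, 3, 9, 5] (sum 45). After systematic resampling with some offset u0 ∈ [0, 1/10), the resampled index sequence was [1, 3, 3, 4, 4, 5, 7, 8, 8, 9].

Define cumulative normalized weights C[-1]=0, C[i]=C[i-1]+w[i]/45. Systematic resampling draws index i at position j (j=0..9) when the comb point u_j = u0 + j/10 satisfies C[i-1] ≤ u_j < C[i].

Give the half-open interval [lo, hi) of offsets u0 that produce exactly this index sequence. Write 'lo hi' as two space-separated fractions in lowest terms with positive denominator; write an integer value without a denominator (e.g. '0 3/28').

7/90 4/45

C = [0, 1/9, 8/45, 17/45, 26/45, 28/45, 28/45, 31/45, 8/9, 1]
j=0 picked index 1: u0 ∈ [0, 1/9)
j=1 picked index 3: u0 ∈ [7/90, 5/18)
j=2 picked index 3: u0 ∈ [-1/45, 8/45)
j=3 picked index 4: u0 ∈ [7/90, 5/18)
j=4 picked index 4: u0 ∈ [-1/45, 8/45)
j=5 picked index 5: u0 ∈ [7/90, 11/90)
j=6 picked index 7: u0 ∈ [1/45, 4/45)
j=7 picked index 8: u0 ∈ [-1/90, 17/90)
j=8 picked index 8: u0 ∈ [-1/9, 4/45)
j=9 picked index 9: u0 ∈ [-1/90, 1/10)
intersection: [7/90, 4/45)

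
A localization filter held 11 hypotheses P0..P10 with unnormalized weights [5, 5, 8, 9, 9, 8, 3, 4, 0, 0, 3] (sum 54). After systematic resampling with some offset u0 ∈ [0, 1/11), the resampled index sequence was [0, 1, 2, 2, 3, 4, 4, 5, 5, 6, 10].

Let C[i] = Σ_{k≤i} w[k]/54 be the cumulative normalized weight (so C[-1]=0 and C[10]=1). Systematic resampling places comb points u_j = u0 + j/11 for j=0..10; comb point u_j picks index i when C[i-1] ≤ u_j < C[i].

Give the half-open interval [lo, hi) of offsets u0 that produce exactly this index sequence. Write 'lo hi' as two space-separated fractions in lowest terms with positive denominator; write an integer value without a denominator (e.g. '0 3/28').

C = [5/54, 5/27, 1/3, 1/2, 2/3, 22/27, 47/54, 17/18, 17/18, 17/18, 1]
j=0 picked index 0: u0 ∈ [0, 5/54)
j=1 picked index 1: u0 ∈ [1/594, 28/297)
j=2 picked index 2: u0 ∈ [1/297, 5/33)
j=3 picked index 2: u0 ∈ [-26/297, 2/33)
j=4 picked index 3: u0 ∈ [-1/33, 3/22)
j=5 picked index 4: u0 ∈ [1/22, 7/33)
j=6 picked index 4: u0 ∈ [-1/22, 4/33)
j=7 picked index 5: u0 ∈ [1/33, 53/297)
j=8 picked index 5: u0 ∈ [-2/33, 26/297)
j=9 picked index 6: u0 ∈ [-1/297, 31/594)
j=10 picked index 10: u0 ∈ [7/198, 1/11)
intersection: [1/22, 31/594)

1/22 31/594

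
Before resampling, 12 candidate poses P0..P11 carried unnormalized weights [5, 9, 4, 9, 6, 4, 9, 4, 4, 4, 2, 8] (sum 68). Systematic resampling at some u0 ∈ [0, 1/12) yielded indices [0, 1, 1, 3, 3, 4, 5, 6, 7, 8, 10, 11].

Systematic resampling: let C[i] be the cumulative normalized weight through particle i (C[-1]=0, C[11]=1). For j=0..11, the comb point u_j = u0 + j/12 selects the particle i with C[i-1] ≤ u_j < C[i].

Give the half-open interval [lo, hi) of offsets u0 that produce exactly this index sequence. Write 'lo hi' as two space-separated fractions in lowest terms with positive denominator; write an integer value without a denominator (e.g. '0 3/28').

C = [5/68, 7/34, 9/34, 27/68, 33/68, 37/68, 23/34, 25/34, 27/34, 29/34, 15/17, 1]
j=0 picked index 0: u0 ∈ [0, 5/68)
j=1 picked index 1: u0 ∈ [-1/102, 25/204)
j=2 picked index 1: u0 ∈ [-19/204, 2/51)
j=3 picked index 3: u0 ∈ [1/68, 5/34)
j=4 picked index 3: u0 ∈ [-7/102, 13/204)
j=5 picked index 4: u0 ∈ [-1/51, 7/102)
j=6 picked index 5: u0 ∈ [-1/68, 3/68)
j=7 picked index 6: u0 ∈ [-2/51, 19/204)
j=8 picked index 7: u0 ∈ [1/102, 7/102)
j=9 picked index 8: u0 ∈ [-1/68, 3/68)
j=10 picked index 10: u0 ∈ [1/51, 5/102)
j=11 picked index 11: u0 ∈ [-7/204, 1/12)
intersection: [1/51, 2/51)

1/51 2/51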